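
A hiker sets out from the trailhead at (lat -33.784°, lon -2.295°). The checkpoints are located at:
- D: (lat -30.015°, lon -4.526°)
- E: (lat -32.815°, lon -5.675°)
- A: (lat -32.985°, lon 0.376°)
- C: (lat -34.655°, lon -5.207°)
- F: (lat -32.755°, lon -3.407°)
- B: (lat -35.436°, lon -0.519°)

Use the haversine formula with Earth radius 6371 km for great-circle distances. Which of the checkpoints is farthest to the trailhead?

Distances from the trailhead ((lat -33.784°, lon -2.295°)):
D: 469.0 km
E: 332.1 km
C: 284.7 km
A: 263.4 km
B: 245.3 km
F: 154.2 km
The farthest is D at 469.0 km.

D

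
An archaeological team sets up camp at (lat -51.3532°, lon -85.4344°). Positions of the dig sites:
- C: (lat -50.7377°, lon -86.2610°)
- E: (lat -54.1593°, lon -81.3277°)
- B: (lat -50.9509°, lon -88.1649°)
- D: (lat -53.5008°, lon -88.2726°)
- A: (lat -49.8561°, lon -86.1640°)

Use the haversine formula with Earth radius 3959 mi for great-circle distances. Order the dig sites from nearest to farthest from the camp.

C, A, B, D, E

Distance from the camp at (lat -51.3532°, lon -85.4344°) to each:
C (lat -50.7377°, lon -86.2610°): 55.7 mi
A (lat -49.8561°, lon -86.1640°): 108.3 mi
B (lat -50.9509°, lon -88.1649°): 121.6 mi
D (lat -53.5008°, lon -88.2726°): 190.5 mi
E (lat -54.1593°, lon -81.3277°): 258.9 mi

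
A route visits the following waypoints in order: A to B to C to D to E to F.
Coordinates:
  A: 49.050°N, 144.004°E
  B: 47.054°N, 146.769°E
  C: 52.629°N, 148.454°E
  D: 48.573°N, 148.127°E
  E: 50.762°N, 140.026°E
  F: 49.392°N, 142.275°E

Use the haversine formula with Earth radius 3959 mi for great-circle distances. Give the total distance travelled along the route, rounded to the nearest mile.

Leg distances:
A→B: 187.9 mi  (cumulative 187.9 mi)
B→C: 392.4 mi  (cumulative 580.4 mi)
C→D: 280.6 mi  (cumulative 861.0 mi)
D→E: 392.3 mi  (cumulative 1253.3 mi)
E→F: 137.5 mi  (cumulative 1390.8 mi)
Total route length ≈ 1391 mi.

1391 mi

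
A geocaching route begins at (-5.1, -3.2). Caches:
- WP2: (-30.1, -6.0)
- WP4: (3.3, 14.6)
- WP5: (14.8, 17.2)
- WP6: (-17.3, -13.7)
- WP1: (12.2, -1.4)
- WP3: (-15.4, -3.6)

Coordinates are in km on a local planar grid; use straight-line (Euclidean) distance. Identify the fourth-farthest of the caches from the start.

Distance to each, sorted:
WP5: 28.5 km
WP2: 25.2 km
WP4: 19.7 km
WP1: 17.4 km
WP6: 16.1 km
WP3: 10.3 km
The fourth-farthest is WP1 at 17.4 km.

WP1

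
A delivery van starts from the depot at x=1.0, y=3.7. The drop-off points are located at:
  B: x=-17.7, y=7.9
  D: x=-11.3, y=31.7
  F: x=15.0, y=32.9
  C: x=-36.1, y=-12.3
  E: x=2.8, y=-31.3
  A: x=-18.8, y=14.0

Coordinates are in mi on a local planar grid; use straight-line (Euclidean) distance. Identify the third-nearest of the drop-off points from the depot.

D

Distance to each, sorted:
B: 19.2 mi
A: 22.3 mi
D: 30.6 mi
F: 32.4 mi
E: 35.0 mi
C: 40.4 mi
The third-nearest is D at 30.6 mi.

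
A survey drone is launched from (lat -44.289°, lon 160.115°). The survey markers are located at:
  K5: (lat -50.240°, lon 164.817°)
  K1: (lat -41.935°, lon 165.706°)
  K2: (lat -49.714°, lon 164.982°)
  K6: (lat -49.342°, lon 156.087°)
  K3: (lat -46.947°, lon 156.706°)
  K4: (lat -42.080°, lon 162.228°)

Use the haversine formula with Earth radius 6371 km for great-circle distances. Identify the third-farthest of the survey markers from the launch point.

K6

Distance to each, sorted:
K5: 750.5 km
K2: 706.8 km
K6: 639.8 km
K1: 523.7 km
K3: 397.0 km
K4: 299.4 km
The third-farthest is K6 at 639.8 km.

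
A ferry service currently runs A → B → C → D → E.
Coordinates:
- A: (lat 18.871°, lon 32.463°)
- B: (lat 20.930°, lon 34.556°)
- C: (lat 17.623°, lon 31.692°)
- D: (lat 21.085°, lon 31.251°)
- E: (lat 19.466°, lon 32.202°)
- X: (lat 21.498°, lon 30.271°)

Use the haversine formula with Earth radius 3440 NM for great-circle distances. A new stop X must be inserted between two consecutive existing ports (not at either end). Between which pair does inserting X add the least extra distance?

Added distance for inserting X between each consecutive pair:
A–B: 271.6 NM
B–C: 232.0 NM
C–D: 97.0 NM
D–E: 112.5 NM
Smallest added distance is 97.0 NM, inserting between C and D.

between C and D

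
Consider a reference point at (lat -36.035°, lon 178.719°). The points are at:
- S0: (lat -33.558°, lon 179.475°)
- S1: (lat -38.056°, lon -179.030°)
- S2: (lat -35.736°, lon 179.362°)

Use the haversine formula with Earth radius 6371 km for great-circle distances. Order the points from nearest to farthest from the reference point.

Distance from the reference point at (lat -36.035°, lon 178.719°) to each:
S2 (lat -35.736°, lon 179.362°): 66.8 km
S0 (lat -33.558°, lon 179.475°): 283.9 km
S1 (lat -38.056°, lon -179.030°): 300.7 km

S2, S0, S1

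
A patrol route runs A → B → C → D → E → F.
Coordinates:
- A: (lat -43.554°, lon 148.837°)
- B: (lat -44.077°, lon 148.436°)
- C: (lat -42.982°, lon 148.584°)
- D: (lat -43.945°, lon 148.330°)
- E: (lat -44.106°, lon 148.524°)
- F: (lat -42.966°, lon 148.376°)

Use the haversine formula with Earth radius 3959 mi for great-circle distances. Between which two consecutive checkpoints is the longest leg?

Leg distances:
A→B: 41.3 mi
B→C: 76.0 mi
C→D: 67.7 mi
D→E: 14.7 mi
E→F: 79.1 mi
The longest leg is E–F at 79.1 mi.

E–F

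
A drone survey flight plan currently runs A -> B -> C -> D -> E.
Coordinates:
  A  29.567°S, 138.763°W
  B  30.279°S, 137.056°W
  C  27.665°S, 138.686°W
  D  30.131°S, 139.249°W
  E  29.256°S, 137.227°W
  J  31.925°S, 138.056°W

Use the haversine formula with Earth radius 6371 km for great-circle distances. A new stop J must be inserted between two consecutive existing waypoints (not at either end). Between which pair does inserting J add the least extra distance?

Added distance for inserting J between each consecutive pair:
A–B: 294.5 km
B–C: 352.8 km
C–D: 427.5 km
D–E: 318.6 km
Smallest added distance is 294.5 km, inserting between A and B.

between A and B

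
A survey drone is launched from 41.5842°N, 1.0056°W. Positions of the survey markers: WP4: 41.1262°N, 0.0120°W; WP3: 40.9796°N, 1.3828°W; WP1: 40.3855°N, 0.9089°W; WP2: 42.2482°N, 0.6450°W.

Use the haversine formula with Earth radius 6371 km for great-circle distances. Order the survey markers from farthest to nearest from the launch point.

WP1, WP4, WP2, WP3

Distances from the launch point:
WP1 40.3855°N, 0.9089°W: 133.5 km
WP4 41.1262°N, 0.0120°W: 97.3 km
WP2 42.2482°N, 0.6450°W: 79.6 km
WP3 40.9796°N, 1.3828°W: 74.3 km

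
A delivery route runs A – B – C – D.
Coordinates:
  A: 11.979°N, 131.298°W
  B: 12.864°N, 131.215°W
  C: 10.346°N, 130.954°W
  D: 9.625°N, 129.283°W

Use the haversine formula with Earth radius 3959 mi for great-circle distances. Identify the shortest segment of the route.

Leg distances:
A→B: 61.4 mi
B→C: 174.9 mi
C→D: 124.1 mi
The shortest leg is A–B at 61.4 mi.

A–B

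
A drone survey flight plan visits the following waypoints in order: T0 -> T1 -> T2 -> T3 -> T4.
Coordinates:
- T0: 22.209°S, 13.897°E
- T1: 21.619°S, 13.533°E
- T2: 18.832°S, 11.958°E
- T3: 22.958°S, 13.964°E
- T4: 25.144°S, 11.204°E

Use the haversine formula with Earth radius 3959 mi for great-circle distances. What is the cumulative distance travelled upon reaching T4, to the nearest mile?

809 mi

Leg distances:
T0→T1: 47.0 mi  (cumulative 47.0 mi)
T1→T2: 218.0 mi  (cumulative 264.9 mi)
T2→T3: 313.1 mi  (cumulative 578.1 mi)
T3→T4: 230.5 mi  (cumulative 808.6 mi)
Cumulative distance at T4 ≈ 809 mi.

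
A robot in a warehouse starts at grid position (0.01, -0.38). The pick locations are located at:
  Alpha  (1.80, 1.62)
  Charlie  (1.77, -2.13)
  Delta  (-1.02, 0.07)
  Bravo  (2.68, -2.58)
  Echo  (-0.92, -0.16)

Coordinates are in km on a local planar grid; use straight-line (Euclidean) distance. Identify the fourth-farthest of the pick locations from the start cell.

Delta

Distance to each, sorted:
Bravo: 3.5 km
Alpha: 2.7 km
Charlie: 2.5 km
Delta: 1.1 km
Echo: 1.0 km
The fourth-farthest is Delta at 1.1 km.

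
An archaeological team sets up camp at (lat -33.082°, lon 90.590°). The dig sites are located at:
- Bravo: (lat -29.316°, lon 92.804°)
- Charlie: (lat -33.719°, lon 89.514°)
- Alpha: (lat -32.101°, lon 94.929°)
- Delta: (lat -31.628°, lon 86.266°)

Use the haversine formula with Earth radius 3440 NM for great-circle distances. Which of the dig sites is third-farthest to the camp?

Distances from the camp ((lat -33.082°, lon 90.590°)):
Bravo: 253.1 NM
Delta: 236.0 NM
Alpha: 227.2 NM
Charlie: 66.1 NM
The third-farthest is Alpha at 227.2 NM.

Alpha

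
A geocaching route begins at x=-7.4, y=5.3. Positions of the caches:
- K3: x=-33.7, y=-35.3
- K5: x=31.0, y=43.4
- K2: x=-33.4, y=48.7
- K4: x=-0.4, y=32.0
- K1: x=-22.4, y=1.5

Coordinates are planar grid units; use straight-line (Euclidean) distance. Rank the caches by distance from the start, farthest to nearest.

Computing each straight-line distance from x=-7.4, y=5.3:
K5 x=31.0, y=43.4: 54.1
K2 x=-33.4, y=48.7: 50.6
K3 x=-33.7, y=-35.3: 48.4
K4 x=-0.4, y=32.0: 27.6
K1 x=-22.4, y=1.5: 15.5

K5, K2, K3, K4, K1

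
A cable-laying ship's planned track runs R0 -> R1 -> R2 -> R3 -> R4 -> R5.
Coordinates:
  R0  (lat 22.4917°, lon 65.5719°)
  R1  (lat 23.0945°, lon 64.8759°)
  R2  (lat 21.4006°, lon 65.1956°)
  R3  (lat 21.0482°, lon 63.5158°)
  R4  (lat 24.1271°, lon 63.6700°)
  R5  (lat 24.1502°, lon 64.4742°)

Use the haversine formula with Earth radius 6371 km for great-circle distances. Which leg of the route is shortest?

R4–R5

Leg distances:
R0→R1: 97.9 km
R1→R2: 191.2 km
R2→R3: 178.5 km
R3→R4: 342.7 km
R4→R5: 81.6 km
The shortest leg is R4–R5 at 81.6 km.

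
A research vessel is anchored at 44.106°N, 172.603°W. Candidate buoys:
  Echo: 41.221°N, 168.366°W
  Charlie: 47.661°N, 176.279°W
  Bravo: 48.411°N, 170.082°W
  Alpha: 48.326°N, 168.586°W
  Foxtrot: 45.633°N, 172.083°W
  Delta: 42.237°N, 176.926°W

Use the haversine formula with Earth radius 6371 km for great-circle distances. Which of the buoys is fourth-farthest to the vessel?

Echo

Distance to each, sorted:
Alpha: 561.7 km
Bravo: 516.4 km
Charlie: 486.9 km
Echo: 472.0 km
Delta: 407.5 km
Foxtrot: 174.7 km
The fourth-farthest is Echo at 472.0 km.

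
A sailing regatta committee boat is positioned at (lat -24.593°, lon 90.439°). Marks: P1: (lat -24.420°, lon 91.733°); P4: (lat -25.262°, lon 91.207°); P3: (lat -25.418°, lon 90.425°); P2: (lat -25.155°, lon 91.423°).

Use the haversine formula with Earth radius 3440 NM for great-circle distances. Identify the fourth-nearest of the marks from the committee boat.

Distance to each, sorted:
P3: 49.5 NM
P4: 58.0 NM
P2: 63.3 NM
P1: 71.5 NM
The fourth-nearest is P1 at 71.5 NM.

P1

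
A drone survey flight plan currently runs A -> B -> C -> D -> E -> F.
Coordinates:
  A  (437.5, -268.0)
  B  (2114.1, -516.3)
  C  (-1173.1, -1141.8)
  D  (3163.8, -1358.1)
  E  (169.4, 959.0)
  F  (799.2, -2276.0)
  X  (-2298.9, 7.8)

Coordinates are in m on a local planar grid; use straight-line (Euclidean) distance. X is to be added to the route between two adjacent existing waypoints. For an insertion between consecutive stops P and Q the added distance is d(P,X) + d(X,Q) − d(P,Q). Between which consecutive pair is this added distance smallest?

between B and C

Added distance for inserting X between each consecutive pair:
A–B: 5499.4 m
B–C: 2706.9 m
C–D: 2897.6 m
D–E: 4489.9 m
E–F: 3198.4 m
Smallest added distance is 2706.9 m, inserting between B and C.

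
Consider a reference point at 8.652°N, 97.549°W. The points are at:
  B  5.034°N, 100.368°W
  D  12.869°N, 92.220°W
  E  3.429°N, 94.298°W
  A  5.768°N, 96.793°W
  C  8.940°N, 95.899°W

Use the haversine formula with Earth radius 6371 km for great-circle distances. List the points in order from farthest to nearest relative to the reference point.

Distance from the reference point at 8.652°N, 97.549°W to each:
D 12.869°N, 92.220°W: 747.4 km
E 3.429°N, 94.298°W: 683.0 km
B 5.034°N, 100.368°W: 508.6 km
A 5.768°N, 96.793°W: 331.4 km
C 8.940°N, 95.899°W: 184.1 km

D, E, B, A, C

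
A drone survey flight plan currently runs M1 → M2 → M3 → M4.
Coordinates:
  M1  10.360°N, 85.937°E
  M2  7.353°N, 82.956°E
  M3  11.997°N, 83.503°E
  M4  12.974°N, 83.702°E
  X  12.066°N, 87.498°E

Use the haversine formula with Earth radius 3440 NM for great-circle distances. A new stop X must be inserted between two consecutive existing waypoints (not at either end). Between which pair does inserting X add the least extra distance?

between M1 and M2

Added distance for inserting X between each consecutive pair:
M1–M2: 275.1 NM
M2–M3: 344.2 NM
M3–M4: 403.9 NM
Smallest added distance is 275.1 NM, inserting between M1 and M2.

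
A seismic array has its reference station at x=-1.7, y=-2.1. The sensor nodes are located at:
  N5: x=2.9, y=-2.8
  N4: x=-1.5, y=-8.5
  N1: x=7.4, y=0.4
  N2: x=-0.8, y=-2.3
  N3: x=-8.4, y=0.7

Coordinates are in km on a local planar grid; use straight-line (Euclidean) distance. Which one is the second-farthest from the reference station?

N3

Distance to each, sorted:
N1: 9.4 km
N3: 7.3 km
N4: 6.4 km
N5: 4.7 km
N2: 0.9 km
The second-farthest is N3 at 7.3 km.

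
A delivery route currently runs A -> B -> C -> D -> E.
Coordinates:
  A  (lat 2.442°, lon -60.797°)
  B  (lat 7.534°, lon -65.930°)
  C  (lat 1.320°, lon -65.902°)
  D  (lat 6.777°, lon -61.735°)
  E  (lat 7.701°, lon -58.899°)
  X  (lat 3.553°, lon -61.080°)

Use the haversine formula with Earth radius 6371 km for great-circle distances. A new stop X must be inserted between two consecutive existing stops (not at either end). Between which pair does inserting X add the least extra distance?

between A and B

Added distance for inserting X between each consecutive pair:
A–B: 20.8 km
B–C: 595.1 km
C–D: 193.5 km
D–E: 557.0 km
Smallest added distance is 20.8 km, inserting between A and B.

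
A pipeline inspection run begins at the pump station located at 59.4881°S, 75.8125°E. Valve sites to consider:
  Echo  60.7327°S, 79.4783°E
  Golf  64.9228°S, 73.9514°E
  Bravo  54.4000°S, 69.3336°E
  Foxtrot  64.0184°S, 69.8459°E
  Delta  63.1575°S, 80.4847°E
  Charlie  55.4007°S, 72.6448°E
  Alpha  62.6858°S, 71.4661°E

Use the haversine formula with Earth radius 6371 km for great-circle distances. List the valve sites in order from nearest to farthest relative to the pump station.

Echo, Alpha, Delta, Charlie, Foxtrot, Golf, Bravo

Distance from the pump station at 59.4881°S, 75.8125°E to each:
Echo 60.7327°S, 79.4783°E: 245.7 km
Alpha 62.6858°S, 71.4661°E: 425.3 km
Delta 63.1575°S, 80.4847°E: 477.9 km
Charlie 55.4007°S, 72.6448°E: 492.3 km
Foxtrot 64.0184°S, 69.8459°E: 593.0 km
Golf 64.9228°S, 73.9514°E: 611.9 km
Bravo 54.4000°S, 69.3336°E: 688.2 km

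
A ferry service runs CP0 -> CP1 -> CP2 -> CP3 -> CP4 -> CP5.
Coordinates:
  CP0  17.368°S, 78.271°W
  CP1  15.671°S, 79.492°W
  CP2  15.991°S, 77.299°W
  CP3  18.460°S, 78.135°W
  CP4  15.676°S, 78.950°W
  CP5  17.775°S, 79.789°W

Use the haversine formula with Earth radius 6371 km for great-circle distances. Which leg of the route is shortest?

Leg distances:
CP0→CP1: 229.2 km
CP1→CP2: 237.3 km
CP2→CP3: 288.5 km
CP3→CP4: 321.5 km
CP4→CP5: 249.9 km
The shortest leg is CP0–CP1 at 229.2 km.

CP0–CP1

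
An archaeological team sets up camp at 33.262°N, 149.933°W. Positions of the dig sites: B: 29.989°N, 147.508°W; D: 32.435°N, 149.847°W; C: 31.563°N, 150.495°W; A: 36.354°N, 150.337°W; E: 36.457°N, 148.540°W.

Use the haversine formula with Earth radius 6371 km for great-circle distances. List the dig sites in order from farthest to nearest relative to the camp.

Computing each great-circle distance from 33.262°N, 149.933°W:
B 29.989°N, 147.508°W: 430.3 km
E 36.457°N, 148.540°W: 377.3 km
A 36.354°N, 150.337°W: 345.8 km
C 31.563°N, 150.495°W: 196.1 km
D 32.435°N, 149.847°W: 92.3 km

B, E, A, C, D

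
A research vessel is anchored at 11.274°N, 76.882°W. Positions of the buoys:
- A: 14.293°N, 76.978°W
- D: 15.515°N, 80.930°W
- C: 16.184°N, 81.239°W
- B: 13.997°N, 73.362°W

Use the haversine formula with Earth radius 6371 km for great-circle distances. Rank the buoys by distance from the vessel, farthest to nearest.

C, D, B, A

Distance from the vessel at 11.274°N, 76.882°W to each:
C 16.184°N, 81.239°W: 720.7 km
D 15.515°N, 80.930°W: 643.4 km
B 13.997°N, 73.362°W: 487.4 km
A 14.293°N, 76.978°W: 335.9 km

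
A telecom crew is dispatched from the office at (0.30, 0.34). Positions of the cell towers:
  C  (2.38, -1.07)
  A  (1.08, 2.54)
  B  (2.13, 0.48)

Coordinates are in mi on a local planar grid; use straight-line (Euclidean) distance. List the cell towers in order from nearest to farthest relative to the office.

Distance from the office at (0.30, 0.34) to each:
B (2.13, 0.48): 1.8 mi
A (1.08, 2.54): 2.3 mi
C (2.38, -1.07): 2.5 mi

B, A, C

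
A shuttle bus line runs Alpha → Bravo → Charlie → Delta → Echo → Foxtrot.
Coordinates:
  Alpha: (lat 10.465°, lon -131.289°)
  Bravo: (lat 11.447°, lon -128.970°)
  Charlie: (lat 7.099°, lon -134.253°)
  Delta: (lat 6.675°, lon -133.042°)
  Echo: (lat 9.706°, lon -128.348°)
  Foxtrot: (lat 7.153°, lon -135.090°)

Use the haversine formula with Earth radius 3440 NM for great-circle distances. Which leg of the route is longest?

Leg distances:
Alpha→Bravo: 148.9 NM
Bravo→Charlie: 407.5 NM
Charlie→Delta: 76.5 NM
Delta→Echo: 333.0 NM
Echo→Foxtrot: 428.7 NM
The longest leg is Echo–Foxtrot at 428.7 NM.

Echo–Foxtrot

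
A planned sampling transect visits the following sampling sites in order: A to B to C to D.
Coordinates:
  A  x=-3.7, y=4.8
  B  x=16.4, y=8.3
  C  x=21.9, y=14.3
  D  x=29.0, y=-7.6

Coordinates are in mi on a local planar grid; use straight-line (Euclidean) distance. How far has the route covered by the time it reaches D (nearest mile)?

Leg distances:
A→B: 20.4 mi  (cumulative 20.4 mi)
B→C: 8.1 mi  (cumulative 28.5 mi)
C→D: 23.0 mi  (cumulative 51.6 mi)
Cumulative distance at D ≈ 52 mi.

52 mi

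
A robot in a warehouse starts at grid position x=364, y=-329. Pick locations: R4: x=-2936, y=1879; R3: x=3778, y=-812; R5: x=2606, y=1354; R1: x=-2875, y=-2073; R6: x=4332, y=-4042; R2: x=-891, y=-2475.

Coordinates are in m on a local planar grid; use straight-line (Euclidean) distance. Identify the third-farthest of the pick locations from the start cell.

R1

Distance to each, sorted:
R6: 5434.3 m
R4: 3970.5 m
R1: 3678.7 m
R3: 3448.0 m
R5: 2803.4 m
R2: 2486.0 m
The third-farthest is R1 at 3678.7 m.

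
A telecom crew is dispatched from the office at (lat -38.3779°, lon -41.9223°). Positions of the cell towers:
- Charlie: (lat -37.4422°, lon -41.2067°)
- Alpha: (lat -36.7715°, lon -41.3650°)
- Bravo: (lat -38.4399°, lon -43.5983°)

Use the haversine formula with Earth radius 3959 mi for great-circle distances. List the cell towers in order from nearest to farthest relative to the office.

Charlie, Bravo, Alpha

Distance from the office at (lat -38.3779°, lon -41.9223°) to each:
Charlie (lat -37.4422°, lon -41.2067°): 75.5 mi
Bravo (lat -38.4399°, lon -43.5983°): 90.8 mi
Alpha (lat -36.7715°, lon -41.3650°): 115.1 mi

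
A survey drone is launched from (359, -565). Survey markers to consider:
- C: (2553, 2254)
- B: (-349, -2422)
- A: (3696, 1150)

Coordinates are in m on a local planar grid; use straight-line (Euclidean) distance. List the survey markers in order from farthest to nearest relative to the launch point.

A, C, B

Distance from the launch point at (359, -565) to each:
A (3696, 1150): 3751.9 m
C (2553, 2254): 3572.2 m
B (-349, -2422): 1987.4 m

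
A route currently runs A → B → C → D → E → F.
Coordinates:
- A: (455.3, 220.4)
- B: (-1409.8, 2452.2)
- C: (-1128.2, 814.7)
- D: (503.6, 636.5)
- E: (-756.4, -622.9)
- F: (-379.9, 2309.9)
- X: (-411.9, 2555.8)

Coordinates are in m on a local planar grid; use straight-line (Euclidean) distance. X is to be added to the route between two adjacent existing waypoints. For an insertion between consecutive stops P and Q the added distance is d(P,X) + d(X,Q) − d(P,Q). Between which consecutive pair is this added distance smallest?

Added distance for inserting X between each consecutive pair:
A–B: 585.9 m
B–C: 1224.4 m
C–D: 2367.7 m
D–E: 3542.3 m
E–F: 488.4 m
Smallest added distance is 488.4 m, inserting between E and F.

between E and F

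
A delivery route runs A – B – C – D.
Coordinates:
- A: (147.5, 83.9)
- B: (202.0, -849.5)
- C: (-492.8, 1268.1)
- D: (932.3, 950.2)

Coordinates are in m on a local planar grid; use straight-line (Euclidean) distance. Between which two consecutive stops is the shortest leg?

A–B

Leg distances:
A→B: 935.0 m
B→C: 2228.7 m
C→D: 1460.1 m
The shortest leg is A–B at 935.0 m.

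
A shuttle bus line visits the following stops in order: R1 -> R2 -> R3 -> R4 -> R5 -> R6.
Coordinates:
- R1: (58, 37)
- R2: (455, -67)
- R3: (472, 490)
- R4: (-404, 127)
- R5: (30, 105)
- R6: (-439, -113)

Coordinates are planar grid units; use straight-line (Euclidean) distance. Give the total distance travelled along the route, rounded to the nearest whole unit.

Leg distances:
R1→R2: 410.4  (cumulative 410.4)
R2→R3: 557.3  (cumulative 967.7)
R3→R4: 948.2  (cumulative 1915.9)
R4→R5: 434.6  (cumulative 2350.4)
R5→R6: 517.2  (cumulative 2867.6)
Total route length ≈ 2868.

2868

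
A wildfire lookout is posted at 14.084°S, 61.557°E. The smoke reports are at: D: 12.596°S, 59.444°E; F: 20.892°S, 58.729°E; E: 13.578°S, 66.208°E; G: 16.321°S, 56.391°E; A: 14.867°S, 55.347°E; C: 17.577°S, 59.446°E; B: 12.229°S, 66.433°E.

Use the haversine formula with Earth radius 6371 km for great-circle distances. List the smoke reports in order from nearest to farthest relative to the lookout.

Distances from the lookout:
D 12.596°S, 59.444°E: 282.2 km
C 17.577°S, 59.446°E: 449.3 km
E 13.578°S, 66.208°E: 505.3 km
B 12.229°S, 66.433°E: 566.8 km
G 16.321°S, 56.391°E: 607.5 km
A 14.867°S, 55.347°E: 674.2 km
F 20.892°S, 58.729°E: 814.2 km

D, C, E, B, G, A, F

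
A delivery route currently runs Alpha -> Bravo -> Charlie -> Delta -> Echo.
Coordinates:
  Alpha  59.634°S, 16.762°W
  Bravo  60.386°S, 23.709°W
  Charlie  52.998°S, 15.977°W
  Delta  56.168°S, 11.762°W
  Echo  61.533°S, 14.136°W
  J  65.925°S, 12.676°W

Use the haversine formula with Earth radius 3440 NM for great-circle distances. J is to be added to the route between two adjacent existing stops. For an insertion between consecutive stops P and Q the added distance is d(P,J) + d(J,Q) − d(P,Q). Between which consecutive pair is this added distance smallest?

between Delta and Echo

Added distance for inserting J between each consecutive pair:
Alpha–Bravo: 626.7 NM
Bravo–Charlie: 717.6 NM
Charlie–Delta: 1128.6 NM
Delta–Echo: 522.5 NM
Smallest added distance is 522.5 NM, inserting between Delta and Echo.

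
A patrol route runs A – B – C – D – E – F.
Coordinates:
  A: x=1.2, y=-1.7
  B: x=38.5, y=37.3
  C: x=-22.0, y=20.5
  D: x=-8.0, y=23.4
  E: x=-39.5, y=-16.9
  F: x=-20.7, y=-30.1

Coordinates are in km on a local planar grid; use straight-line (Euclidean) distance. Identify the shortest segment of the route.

Leg distances:
A→B: 54.0 km
B→C: 62.8 km
C→D: 14.3 km
D→E: 51.2 km
E→F: 23.0 km
The shortest leg is C–D at 14.3 km.

C–D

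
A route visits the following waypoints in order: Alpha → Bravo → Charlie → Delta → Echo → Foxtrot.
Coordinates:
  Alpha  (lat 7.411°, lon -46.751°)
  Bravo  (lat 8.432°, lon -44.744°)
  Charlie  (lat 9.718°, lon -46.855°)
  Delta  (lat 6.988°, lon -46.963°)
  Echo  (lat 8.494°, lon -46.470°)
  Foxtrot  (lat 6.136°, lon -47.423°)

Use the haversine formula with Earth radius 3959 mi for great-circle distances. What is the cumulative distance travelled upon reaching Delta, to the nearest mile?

Leg distances:
Alpha→Bravo: 154.4 mi  (cumulative 154.4 mi)
Bravo→Charlie: 169.2 mi  (cumulative 323.7 mi)
Charlie→Delta: 188.8 mi  (cumulative 512.4 mi)
Cumulative distance at Delta ≈ 512 mi.

512 mi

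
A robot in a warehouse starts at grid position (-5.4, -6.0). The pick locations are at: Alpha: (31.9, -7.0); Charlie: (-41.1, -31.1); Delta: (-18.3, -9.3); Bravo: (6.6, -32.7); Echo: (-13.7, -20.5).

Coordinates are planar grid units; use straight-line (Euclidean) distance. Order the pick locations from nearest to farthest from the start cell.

Distance from the start cell at (-5.4, -6.0) to each:
Delta (-18.3, -9.3): 13.3
Echo (-13.7, -20.5): 16.7
Bravo (6.6, -32.7): 29.3
Alpha (31.9, -7.0): 37.3
Charlie (-41.1, -31.1): 43.6

Delta, Echo, Bravo, Alpha, Charlie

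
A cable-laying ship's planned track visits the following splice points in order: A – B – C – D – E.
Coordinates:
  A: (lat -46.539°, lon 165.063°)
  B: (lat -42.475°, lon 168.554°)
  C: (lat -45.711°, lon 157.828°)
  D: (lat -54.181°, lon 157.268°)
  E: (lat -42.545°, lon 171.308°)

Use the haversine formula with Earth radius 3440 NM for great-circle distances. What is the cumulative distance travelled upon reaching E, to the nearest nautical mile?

2188 NM

Leg distances:
A→B: 286.1 NM  (cumulative 286.1 NM)
B→C: 501.1 NM  (cumulative 787.2 NM)
C→D: 509.0 NM  (cumulative 1296.2 NM)
D→E: 892.0 NM  (cumulative 2188.2 NM)
Cumulative distance at E ≈ 2188 NM.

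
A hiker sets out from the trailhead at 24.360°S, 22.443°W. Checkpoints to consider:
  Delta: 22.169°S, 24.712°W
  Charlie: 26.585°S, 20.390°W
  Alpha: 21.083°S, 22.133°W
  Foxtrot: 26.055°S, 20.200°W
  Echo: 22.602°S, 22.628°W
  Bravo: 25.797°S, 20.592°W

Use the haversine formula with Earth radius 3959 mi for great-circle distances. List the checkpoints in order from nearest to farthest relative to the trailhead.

Computing each great-circle distance from 24.360°S, 22.443°W:
Echo 22.602°S, 22.628°W: 122.0 mi
Bravo 25.797°S, 20.592°W: 152.6 mi
Foxtrot 26.055°S, 20.200°W: 182.7 mi
Charlie 26.585°S, 20.390°W: 200.1 mi
Delta 22.169°S, 24.712°W: 209.0 mi
Alpha 21.083°S, 22.133°W: 227.3 mi

Echo, Bravo, Foxtrot, Charlie, Delta, Alpha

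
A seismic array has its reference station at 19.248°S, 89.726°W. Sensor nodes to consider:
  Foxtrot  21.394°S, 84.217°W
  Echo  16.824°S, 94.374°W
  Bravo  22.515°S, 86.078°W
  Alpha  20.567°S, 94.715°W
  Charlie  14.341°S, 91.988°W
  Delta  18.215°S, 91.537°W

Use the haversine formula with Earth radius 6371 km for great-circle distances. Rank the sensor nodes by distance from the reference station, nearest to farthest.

Computing each great-circle distance from 19.248°S, 89.726°W:
Delta 18.215°S, 91.537°W: 222.6 km
Bravo 22.515°S, 86.078°W: 524.9 km
Alpha 20.567°S, 94.715°W: 541.8 km
Echo 16.824°S, 94.374°W: 560.4 km
Charlie 14.341°S, 91.988°W: 596.4 km
Foxtrot 21.394°S, 84.217°W: 622.0 km

Delta, Bravo, Alpha, Echo, Charlie, Foxtrot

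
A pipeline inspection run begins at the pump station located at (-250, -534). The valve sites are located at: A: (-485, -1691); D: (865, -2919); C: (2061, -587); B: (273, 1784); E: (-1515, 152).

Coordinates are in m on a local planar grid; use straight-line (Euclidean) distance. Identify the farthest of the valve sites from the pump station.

D

Distances from the pump station ((-250, -534)):
D: 2632.8 m
B: 2376.3 m
C: 2311.6 m
E: 1439.0 m
A: 1180.6 m
The farthest is D at 2632.8 m.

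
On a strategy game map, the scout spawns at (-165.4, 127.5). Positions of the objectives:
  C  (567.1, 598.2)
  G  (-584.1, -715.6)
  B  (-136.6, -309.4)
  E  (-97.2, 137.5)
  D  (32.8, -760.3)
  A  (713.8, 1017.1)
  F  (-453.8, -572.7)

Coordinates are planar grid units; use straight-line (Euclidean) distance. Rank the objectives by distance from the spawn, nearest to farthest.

E, B, F, C, D, G, A

Distance from the spawn at (-165.4, 127.5) to each:
E (-97.2, 137.5): 68.9
B (-136.6, -309.4): 437.8
F (-453.8, -572.7): 757.3
C (567.1, 598.2): 870.7
D (32.8, -760.3): 909.7
G (-584.1, -715.6): 941.3
A (713.8, 1017.1): 1250.8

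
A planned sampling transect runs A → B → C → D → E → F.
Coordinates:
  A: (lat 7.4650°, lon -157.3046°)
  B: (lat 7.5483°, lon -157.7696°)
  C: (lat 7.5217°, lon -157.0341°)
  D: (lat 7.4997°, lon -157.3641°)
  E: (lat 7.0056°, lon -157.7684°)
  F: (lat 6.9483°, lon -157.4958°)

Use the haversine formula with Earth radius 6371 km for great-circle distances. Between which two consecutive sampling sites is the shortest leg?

Leg distances:
A→B: 52.1 km
B→C: 81.1 km
C→D: 36.5 km
D→E: 70.8 km
E→F: 30.8 km
The shortest leg is E–F at 30.8 km.

E–F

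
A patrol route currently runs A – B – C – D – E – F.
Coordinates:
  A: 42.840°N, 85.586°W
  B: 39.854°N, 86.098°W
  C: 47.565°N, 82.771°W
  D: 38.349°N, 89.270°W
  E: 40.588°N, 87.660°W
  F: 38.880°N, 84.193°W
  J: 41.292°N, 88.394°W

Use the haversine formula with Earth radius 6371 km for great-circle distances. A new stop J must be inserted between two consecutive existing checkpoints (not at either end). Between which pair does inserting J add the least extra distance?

between C and D

Added distance for inserting J between each consecutive pair:
A–B: 205.3 km
B–C: 181.1 km
C–D: 11.2 km
D–E: 150.6 km
E–F: 194.3 km
Smallest added distance is 11.2 km, inserting between C and D.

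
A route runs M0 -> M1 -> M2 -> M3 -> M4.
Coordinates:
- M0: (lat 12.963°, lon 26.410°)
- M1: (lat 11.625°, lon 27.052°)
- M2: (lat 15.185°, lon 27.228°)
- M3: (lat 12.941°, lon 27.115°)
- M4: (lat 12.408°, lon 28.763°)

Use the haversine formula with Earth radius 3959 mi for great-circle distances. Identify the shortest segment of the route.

Leg distances:
M0→M1: 102.1 mi
M1→M2: 246.3 mi
M2→M3: 155.2 mi
M3→M4: 117.0 mi
The shortest leg is M0–M1 at 102.1 mi.

M0–M1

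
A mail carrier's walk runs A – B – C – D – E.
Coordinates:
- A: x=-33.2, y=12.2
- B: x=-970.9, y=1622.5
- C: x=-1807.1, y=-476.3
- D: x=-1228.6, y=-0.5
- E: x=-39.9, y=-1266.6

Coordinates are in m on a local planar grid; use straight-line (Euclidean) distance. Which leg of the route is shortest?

Leg distances:
A→B: 1863.4 m
B→C: 2259.2 m
C→D: 749.0 m
D→E: 1736.7 m
The shortest leg is C–D at 749.0 m.

C–D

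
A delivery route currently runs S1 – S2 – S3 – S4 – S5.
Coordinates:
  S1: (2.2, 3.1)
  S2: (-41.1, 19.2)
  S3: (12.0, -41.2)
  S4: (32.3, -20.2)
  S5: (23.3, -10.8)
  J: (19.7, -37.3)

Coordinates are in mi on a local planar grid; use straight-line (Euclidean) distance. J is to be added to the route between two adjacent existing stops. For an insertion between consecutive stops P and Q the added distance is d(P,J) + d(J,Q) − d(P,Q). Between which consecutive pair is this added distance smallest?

between S3 and S4

Added distance for inserting J between each consecutive pair:
S1–S2: 80.8 mi
S2–S3: 11.2 mi
S3–S4: 0.7 mi
S4–S5: 35.0 mi
Smallest added distance is 0.7 mi, inserting between S3 and S4.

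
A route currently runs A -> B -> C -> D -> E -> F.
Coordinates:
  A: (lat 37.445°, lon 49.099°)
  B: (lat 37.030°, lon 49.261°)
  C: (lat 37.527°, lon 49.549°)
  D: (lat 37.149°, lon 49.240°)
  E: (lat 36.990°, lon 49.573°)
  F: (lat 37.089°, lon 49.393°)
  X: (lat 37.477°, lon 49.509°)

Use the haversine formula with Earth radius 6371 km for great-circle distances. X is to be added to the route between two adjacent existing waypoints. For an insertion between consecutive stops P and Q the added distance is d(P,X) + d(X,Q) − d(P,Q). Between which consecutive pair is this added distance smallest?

between C and D

Added distance for inserting X between each consecutive pair:
A–B: 42.4 km
B–C: 0.1 km
C–D: 0.0 km
D–E: 63.6 km
E–F: 79.4 km
Smallest added distance is 0.0 km, inserting between C and D.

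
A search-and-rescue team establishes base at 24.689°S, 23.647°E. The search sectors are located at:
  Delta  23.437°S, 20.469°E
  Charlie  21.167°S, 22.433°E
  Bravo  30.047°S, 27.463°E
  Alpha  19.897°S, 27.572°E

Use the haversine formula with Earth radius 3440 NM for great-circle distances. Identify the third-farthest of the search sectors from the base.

Charlie

Distances from the base (24.689°S, 23.647°E):
Bravo: 380.6 NM
Alpha: 360.9 NM
Charlie: 221.9 NM
Delta: 189.7 NM
The third-farthest is Charlie at 221.9 NM.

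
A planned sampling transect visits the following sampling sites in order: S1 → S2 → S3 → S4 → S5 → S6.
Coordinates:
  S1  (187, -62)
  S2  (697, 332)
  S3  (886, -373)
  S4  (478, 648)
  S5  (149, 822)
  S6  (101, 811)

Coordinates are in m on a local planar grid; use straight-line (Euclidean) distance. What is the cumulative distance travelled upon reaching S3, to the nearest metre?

Leg distances:
S1→S2: 644.5 m  (cumulative 644.5 m)
S2→S3: 729.9 m  (cumulative 1374.4 m)
Cumulative distance at S3 ≈ 1374 m.

1374 m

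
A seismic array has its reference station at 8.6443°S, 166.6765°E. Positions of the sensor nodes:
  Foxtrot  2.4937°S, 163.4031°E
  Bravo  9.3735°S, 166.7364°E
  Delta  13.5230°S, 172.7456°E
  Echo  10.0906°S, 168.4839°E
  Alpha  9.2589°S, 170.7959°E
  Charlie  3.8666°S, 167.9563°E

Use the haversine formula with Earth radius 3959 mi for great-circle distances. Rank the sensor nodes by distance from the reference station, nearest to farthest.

Distance from the reference station at 8.6443°S, 166.6765°E to each:
Bravo 9.3735°S, 166.7364°E: 50.6 mi
Echo 10.0906°S, 168.4839°E: 158.7 mi
Alpha 9.2589°S, 170.7959°E: 284.4 mi
Charlie 3.8666°S, 167.9563°E: 341.6 mi
Foxtrot 2.4937°S, 163.4031°E: 480.9 mi
Delta 13.5230°S, 172.7456°E: 531.9 mi

Bravo, Echo, Alpha, Charlie, Foxtrot, Delta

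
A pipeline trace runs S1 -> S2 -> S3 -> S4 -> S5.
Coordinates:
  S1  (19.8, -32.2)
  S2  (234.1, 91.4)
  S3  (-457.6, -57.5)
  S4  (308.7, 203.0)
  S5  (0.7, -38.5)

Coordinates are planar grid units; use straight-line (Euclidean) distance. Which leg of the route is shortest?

S1–S2

Leg distances:
S1→S2: 247.4
S2→S3: 707.5
S3→S4: 809.4
S4→S5: 391.4
The shortest leg is S1–S2 at 247.4.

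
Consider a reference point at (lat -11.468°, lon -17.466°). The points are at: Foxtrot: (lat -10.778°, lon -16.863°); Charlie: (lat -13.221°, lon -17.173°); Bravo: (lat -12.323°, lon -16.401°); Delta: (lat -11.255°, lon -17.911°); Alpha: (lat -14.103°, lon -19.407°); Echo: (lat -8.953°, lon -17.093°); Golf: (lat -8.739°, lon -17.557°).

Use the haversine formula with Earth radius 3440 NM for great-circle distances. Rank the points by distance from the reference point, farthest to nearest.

Distance from the reference point at (lat -11.468°, lon -17.466°) to each:
Alpha (lat -14.103°, lon -19.407°): 194.8 NM
Golf (lat -8.739°, lon -17.557°): 163.9 NM
Echo (lat -8.953°, lon -17.093°): 152.6 NM
Charlie (lat -13.221°, lon -17.173°): 106.6 NM
Bravo (lat -12.323°, lon -16.401°): 80.9 NM
Foxtrot (lat -10.778°, lon -16.863°): 54.6 NM
Delta (lat -11.255°, lon -17.911°): 29.1 NM

Alpha, Golf, Echo, Charlie, Bravo, Foxtrot, Delta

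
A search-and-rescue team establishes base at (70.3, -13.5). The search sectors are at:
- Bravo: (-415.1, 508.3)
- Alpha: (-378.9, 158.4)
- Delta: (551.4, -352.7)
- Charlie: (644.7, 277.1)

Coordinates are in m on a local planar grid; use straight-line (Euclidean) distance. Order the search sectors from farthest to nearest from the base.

Bravo, Charlie, Delta, Alpha

Computing each straight-line distance from (70.3, -13.5):
Bravo (-415.1, 508.3): 712.7 m
Charlie (644.7, 277.1): 643.7 m
Delta (551.4, -352.7): 588.7 m
Alpha (-378.9, 158.4): 481.0 m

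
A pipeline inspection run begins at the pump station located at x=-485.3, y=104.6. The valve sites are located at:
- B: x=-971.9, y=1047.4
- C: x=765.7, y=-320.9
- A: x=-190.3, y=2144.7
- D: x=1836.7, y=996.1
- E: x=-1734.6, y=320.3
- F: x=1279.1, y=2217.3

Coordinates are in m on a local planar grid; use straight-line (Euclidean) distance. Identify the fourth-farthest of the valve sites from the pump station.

C

Distances from the pump station (x=-485.3, y=104.6):
F: 2752.6 m
D: 2487.3 m
A: 2061.3 m
C: 1321.4 m
E: 1267.8 m
B: 1061.0 m
The fourth-farthest is C at 1321.4 m.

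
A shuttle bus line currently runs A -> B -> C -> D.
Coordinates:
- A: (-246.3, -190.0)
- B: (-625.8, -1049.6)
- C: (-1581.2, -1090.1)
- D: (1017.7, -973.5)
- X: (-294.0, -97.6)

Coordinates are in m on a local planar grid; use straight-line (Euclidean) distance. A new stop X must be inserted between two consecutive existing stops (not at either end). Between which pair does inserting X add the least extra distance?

Added distance for inserting X between each consecutive pair:
A–B: 172.5 m
B–C: 1677.3 m
C–D: 601.2 m
Smallest added distance is 172.5 m, inserting between A and B.

between A and B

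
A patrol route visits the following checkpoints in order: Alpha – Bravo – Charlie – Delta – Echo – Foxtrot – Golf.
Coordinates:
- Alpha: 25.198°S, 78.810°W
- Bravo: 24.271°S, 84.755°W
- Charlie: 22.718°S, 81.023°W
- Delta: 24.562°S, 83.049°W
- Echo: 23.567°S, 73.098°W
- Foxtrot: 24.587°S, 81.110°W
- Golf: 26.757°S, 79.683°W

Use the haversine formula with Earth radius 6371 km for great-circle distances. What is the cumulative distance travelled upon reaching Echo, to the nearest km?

Leg distances:
Alpha→Bravo: 609.1 km  (cumulative 609.1 km)
Bravo→Charlie: 417.9 km  (cumulative 1027.0 km)
Charlie→Delta: 290.9 km  (cumulative 1317.9 km)
Delta→Echo: 1016.1 km  (cumulative 2334.1 km)
Cumulative distance at Echo ≈ 2334 km.

2334 km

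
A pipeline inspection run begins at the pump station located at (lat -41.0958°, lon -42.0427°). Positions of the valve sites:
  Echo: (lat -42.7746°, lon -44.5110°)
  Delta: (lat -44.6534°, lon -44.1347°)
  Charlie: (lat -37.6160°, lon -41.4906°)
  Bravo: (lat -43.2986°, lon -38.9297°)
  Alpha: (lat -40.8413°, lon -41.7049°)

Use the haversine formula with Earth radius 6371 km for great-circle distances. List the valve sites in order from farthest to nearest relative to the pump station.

Distances from the pump station:
Delta (lat -44.6534°, lon -44.1347°): 430.7 km
Charlie (lat -37.6160°, lon -41.4906°): 389.8 km
Bravo (lat -43.2986°, lon -38.9297°): 354.6 km
Echo (lat -42.7746°, lon -44.5110°): 276.6 km
Alpha (lat -40.8413°, lon -41.7049°): 40.1 km

Delta, Charlie, Bravo, Echo, Alpha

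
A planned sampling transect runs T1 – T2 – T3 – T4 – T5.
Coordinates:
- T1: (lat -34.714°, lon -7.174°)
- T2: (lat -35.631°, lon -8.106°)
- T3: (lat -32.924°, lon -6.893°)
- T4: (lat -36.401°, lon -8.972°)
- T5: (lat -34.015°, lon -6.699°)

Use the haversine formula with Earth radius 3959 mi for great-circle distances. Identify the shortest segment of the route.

T1–T2

Leg distances:
T1→T2: 82.4 mi
T2→T3: 199.5 mi
T3→T4: 267.7 mi
T4→T5: 208.9 mi
The shortest leg is T1–T2 at 82.4 mi.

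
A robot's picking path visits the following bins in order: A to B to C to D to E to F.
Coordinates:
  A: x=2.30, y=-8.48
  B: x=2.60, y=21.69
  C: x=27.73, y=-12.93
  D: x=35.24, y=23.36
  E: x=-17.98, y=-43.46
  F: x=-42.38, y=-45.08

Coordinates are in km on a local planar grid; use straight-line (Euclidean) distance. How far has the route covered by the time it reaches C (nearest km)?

73 km

Leg distances:
A→B: 30.2 km  (cumulative 30.2 km)
B→C: 42.8 km  (cumulative 73.0 km)
Cumulative distance at C ≈ 73 km.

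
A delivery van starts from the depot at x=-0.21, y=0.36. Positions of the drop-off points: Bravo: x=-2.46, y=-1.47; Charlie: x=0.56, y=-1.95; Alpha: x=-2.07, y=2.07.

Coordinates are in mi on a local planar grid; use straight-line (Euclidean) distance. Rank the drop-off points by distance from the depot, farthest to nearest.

Bravo, Alpha, Charlie

Distance from the depot at x=-0.21, y=0.36 to each:
Bravo x=-2.46, y=-1.47: 2.9 mi
Alpha x=-2.07, y=2.07: 2.5 mi
Charlie x=0.56, y=-1.95: 2.4 mi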